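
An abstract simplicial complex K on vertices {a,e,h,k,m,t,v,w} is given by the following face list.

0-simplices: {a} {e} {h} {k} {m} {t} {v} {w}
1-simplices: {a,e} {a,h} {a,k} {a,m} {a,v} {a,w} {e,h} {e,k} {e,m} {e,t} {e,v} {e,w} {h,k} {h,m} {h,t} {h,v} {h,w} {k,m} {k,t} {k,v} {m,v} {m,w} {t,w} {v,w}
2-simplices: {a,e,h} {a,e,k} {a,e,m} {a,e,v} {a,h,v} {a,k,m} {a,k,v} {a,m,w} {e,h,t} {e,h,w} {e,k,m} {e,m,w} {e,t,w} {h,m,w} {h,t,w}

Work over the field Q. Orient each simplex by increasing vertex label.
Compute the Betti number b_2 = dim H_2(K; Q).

n_0=8 n_1=24 n_2=15  [Q]
∂1: piv[ae,ah,ak,am,av,aw,et] rk=7  ker:eh,ek,em,ev,ew,hk,hm,ht,hv,hw,km,kt,kv,mv,mw,tw,vw
∂2: piv[aeh,aek,aem,aev,ahv,akm,akv,amw,eht,ehw,emw,etw,hmw] rk=13  ker:ekm,htw
b_2=(15−13)−0=2

b_2=2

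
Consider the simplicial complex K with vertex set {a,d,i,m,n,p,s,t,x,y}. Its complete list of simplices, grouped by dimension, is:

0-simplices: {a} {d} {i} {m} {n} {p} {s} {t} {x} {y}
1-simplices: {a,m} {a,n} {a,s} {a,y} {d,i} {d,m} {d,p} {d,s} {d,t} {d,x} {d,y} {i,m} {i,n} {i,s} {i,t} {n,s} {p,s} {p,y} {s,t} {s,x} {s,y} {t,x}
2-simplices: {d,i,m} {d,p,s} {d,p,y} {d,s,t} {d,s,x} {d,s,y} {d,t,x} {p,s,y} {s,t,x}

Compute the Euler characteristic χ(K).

n_0=10 n_1=22 n_2=9
χ=+10−22+9=-3

χ(K)=-3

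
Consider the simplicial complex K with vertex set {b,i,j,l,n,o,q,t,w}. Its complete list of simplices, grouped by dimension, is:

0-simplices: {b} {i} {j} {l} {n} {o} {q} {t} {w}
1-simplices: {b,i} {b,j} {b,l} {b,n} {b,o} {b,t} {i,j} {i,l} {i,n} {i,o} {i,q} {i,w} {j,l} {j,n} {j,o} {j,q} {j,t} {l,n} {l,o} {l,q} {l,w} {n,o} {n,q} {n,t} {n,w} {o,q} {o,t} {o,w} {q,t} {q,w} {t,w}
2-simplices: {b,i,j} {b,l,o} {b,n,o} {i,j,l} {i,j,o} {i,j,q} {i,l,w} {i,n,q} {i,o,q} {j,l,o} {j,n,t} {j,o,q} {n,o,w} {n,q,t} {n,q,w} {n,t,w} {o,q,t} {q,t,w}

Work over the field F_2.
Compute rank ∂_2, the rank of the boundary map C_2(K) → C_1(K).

rank∂_2=16

n_0=9 n_1=31 n_2=18  [Z2]
∂1: piv[bi,bj,bl,bn,bo,bt,iq,iw] rk=8  ker:ij,il,in,io,jl,jn,jo,jq,jt,ln,lo,lq,lw,no,nq,nt,nw,oq,ot,ow,qt,qw,tw
∂2: piv[bij,blo,bno,ijl,ijo,ijq,ilw,inq,ioq,jlo,jnt,now,nqt,nqw,ntw,oqt] rk=16  ker:joq,qtw
rk∂_2=16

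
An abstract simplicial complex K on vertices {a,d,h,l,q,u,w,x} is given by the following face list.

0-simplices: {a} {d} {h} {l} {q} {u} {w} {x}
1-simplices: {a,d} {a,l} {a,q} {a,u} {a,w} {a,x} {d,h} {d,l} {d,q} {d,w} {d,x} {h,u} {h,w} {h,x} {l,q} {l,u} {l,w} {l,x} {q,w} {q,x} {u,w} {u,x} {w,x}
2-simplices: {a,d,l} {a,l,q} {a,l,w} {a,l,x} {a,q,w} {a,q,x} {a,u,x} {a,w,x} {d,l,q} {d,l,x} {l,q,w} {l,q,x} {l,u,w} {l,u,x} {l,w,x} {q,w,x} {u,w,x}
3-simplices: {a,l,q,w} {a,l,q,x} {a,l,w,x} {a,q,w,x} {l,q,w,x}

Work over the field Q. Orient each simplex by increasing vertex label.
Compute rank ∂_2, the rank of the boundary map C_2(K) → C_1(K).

n_0=8 n_1=23 n_2=17 n_3=5  [Q]
∂1: piv[ad,al,aq,au,aw,ax,dh] rk=7  ker:dl,dq,dw,dx,hu,hw,hx,lq,lu,lw,lx,qw,qx,uw,ux,wx
∂2: piv[adl,alq,alw,alx,aqw,aqx,aux,awx,dlq,dlx,luw,lux] rk=12  ker:lqw,lqx,lwx,qwx,uwx
∂3: piv[alqw,alqx,alwx,aqwx] rk=4  ker:lqwx
rk∂_2=12

rank∂_2=12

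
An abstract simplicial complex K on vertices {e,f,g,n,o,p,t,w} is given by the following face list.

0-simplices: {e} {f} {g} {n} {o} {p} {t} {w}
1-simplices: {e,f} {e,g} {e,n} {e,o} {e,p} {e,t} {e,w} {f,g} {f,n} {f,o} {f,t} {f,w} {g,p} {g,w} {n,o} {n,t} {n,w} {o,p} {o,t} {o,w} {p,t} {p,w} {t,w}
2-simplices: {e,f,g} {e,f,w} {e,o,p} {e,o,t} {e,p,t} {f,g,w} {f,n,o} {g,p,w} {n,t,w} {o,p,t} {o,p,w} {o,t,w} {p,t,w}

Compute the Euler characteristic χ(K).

χ(K)=-2

n_0=8 n_1=23 n_2=13
χ=+8−23+13=-2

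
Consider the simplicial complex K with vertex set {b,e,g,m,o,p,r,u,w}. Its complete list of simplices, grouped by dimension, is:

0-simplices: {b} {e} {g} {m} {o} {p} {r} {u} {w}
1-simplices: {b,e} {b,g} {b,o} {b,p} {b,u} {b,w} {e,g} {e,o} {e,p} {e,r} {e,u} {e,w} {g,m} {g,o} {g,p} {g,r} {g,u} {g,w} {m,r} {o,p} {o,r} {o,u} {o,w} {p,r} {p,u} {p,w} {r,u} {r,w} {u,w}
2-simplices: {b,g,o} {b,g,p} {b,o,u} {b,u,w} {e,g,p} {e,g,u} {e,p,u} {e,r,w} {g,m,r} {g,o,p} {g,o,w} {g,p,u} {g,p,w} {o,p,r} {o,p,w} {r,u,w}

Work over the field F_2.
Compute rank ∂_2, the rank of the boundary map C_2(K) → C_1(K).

n_0=9 n_1=29 n_2=16  [Z2]
∂1: piv[be,bg,bo,bp,bu,bw,er,gm] rk=8  ker:eg,eo,ep,eu,ew,go,gp,gr,gu,gw,mr,op,or,ou,ow,pr,pu,pw,ru,rw,uw
∂2: piv[bgo,bgp,bou,buw,egp,egu,epu,erw,gmr,gop,gow,gpw,opr,ruw] rk=14  ker:gpu,opw
rk∂_2=14

rank∂_2=14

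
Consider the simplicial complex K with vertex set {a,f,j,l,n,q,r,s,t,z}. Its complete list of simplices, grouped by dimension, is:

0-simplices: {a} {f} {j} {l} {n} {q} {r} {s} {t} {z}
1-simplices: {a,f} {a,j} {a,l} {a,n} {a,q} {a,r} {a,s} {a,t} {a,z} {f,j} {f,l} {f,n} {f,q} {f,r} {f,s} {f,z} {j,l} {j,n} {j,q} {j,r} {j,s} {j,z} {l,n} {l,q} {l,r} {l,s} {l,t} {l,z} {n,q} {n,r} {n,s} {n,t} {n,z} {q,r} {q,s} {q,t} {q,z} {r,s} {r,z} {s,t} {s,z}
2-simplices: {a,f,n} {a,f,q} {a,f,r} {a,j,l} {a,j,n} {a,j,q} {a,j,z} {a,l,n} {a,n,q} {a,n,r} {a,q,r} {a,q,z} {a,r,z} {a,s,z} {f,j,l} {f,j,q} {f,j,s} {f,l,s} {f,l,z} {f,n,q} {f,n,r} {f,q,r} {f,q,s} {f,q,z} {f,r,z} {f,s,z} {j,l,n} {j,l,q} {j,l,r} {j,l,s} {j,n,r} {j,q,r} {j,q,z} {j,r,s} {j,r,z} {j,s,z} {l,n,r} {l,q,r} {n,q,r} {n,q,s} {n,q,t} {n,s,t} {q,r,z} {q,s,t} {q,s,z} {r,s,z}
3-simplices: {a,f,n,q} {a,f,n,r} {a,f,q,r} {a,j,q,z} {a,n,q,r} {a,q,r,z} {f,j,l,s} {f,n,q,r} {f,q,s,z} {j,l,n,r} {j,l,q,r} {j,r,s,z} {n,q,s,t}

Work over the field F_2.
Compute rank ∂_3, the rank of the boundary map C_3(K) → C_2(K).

rank∂_3=12

n_0=10 n_1=41 n_2=46 n_3=13  [Z2]
∂1: piv[af,aj,al,an,aq,ar,as,at,az] rk=9  ker:fj,fl,fn,fq,fr,fs,fz,jl,jn,jq,jr,js,jz,ln,lq,lr,ls,lt,lz,nq,nr,ns,nt,nz,qr,qs,qt,qz,rs,rz,st,sz
∂2: piv[afn,afq,afr,ajl,ajn,ajq,ajz,aln,anq,anr,aqr,aqz,arz,asz,fjl,fjq,fjs,fls,flz,fqs,fqz,fsz,jlq,jlr,jnr,jrs,nqs,nqt,nst] rk=29  ker:fnq,fnr,fqr,frz,jln,jls,jqr,jqz,jrz,jsz,lnr,lqr,nqr,qrz,qst,qsz,rsz
∂3: piv[afnq,afnr,afqr,ajqz,anqr,aqrz,fjls,fqsz,jlnr,jlqr,jrsz,nqst] rk=12  ker:fnqr
rk∂_3=12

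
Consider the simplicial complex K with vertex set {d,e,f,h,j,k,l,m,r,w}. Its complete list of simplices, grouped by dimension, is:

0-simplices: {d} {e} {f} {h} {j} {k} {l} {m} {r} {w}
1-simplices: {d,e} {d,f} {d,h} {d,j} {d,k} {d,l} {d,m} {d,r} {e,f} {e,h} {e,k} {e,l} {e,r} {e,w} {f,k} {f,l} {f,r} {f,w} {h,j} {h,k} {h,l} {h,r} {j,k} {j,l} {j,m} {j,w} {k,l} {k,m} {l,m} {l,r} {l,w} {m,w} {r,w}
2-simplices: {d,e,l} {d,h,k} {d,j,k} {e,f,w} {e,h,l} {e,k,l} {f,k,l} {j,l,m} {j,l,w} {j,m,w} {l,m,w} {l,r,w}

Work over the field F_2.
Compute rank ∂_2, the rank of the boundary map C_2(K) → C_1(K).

n_0=10 n_1=33 n_2=12  [Z2]
∂1: piv[de,df,dh,dj,dk,dl,dm,dr,ew] rk=9  ker:ef,eh,ek,el,er,fk,fl,fr,fw,hj,hk,hl,hr,jk,jl,jm,jw,kl,km,lm,lr,lw,mw,rw
∂2: piv[del,dhk,djk,efw,ehl,ekl,fkl,jlm,jlw,jmw,lrw] rk=11  ker:lmw
rk∂_2=11

rank∂_2=11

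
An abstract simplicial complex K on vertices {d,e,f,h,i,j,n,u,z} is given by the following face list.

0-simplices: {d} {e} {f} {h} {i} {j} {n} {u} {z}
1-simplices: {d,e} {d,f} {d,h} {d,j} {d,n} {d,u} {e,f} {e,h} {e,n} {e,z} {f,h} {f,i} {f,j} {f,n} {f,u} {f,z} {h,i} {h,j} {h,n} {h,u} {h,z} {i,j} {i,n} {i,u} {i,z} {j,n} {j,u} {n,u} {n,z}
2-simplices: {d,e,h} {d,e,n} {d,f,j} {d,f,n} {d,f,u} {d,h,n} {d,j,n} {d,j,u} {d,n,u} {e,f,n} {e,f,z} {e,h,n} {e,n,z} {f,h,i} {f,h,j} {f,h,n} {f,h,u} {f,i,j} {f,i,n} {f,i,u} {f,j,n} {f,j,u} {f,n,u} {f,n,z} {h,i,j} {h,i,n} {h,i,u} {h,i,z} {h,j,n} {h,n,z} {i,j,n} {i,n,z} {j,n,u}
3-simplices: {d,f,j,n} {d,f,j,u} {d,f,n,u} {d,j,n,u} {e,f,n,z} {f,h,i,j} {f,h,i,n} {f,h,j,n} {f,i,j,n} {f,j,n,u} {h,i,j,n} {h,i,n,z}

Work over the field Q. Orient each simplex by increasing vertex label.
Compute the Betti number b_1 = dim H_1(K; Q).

n_0=9 n_1=29 n_2=33 n_3=12  [Q]
∂1: piv[de,df,dh,dj,dn,du,ez,fi] rk=8  ker:ef,eh,en,fh,fj,fn,fu,fz,hi,hj,hn,hu,hz,ij,in,iu,iz,jn,ju,nu,nz
∂2: piv[deh,den,dfj,dfn,dfu,dhn,djn,dju,dnu,efn,efz,enz,fhi,fhj,fhn,fhu,fij,fin,fiu,hiz,hnz] rk=21  ker:ehn,fjn,fju,fnu,fnz,hij,hin,hiu,hjn,ijn,inz,jnu
∂3: piv[dfjn,dfju,dfnu,djnu,efnz,fhij,fhin,fhjn,fijn,hinz] rk=10  ker:fjnu,hijn
b_1=(29−8)−21=0

b_1=0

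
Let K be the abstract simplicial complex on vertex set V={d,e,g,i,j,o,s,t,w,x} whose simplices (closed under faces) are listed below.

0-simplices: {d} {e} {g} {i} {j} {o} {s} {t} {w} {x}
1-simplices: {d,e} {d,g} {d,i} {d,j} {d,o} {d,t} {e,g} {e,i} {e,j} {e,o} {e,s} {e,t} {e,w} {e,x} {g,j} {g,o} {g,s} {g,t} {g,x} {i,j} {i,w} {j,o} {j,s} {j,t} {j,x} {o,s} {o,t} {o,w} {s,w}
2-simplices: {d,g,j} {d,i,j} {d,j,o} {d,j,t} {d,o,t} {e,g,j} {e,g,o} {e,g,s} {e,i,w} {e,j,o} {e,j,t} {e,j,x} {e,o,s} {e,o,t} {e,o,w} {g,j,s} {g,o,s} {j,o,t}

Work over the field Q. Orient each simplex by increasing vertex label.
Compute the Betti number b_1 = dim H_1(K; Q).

n_0=10 n_1=29 n_2=18  [Q]
∂1: piv[de,dg,di,dj,do,dt,es,ew,ex] rk=9  ker:eg,ei,ej,eo,et,gj,go,gs,gt,gx,ij,iw,jo,js,jt,jx,os,ot,ow,sw
∂2: piv[dgj,dij,djo,djt,dot,egj,ego,egs,eiw,ejo,ejt,ejx,eos,eow,gjs] rk=15  ker:eot,gos,jot
b_1=(29−9)−15=5

b_1=5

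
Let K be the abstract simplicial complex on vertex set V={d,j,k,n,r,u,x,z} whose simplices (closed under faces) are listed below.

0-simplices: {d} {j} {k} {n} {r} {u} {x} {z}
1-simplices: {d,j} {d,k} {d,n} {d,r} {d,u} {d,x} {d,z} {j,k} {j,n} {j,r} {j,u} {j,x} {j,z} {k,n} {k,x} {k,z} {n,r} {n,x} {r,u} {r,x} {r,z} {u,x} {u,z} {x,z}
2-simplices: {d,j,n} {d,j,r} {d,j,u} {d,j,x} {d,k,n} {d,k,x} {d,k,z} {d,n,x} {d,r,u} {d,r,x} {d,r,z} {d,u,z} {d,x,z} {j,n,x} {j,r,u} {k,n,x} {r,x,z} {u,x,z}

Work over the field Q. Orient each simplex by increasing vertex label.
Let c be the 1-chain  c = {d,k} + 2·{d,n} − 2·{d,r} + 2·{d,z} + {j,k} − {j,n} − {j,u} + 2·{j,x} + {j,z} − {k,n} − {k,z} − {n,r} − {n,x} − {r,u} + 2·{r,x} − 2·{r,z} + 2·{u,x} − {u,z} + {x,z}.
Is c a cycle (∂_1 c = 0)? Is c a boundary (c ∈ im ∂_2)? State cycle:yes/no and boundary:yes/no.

n_0=8 n_1=24 n_2=18  [Q]
∂1: piv[dj,dk,dn,dr,du,dx,dz] rk=7  ker:jk,jn,jr,ju,jx,jz,kn,kx,kz,nr,nx,ru,rx,rz,ux,uz,xz
∂2: piv[djn,djr,dju,djx,dkn,dkx,dkz,dnx,dru,drx,drz,duz,dxz,uxz] rk=14  ker:jnx,jru,knx,rxz
∂1c = −3·{d} − 2·{j} + 4·{k} + 2·{n} − 2·{r} − 3·{u} + 4·{x}

cycle:no boundary:no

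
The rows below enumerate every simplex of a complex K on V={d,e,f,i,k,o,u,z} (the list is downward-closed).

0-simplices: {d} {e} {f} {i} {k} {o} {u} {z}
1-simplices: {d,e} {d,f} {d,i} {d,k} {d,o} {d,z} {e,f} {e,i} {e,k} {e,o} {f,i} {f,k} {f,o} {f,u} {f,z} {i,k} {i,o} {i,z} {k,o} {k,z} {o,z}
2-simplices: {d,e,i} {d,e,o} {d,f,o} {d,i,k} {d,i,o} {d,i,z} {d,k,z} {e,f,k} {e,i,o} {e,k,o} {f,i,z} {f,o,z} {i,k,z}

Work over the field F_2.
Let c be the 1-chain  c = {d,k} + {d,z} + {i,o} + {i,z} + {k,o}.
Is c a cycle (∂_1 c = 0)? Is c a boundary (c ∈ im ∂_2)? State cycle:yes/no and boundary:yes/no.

cycle:yes boundary:no

n_0=8 n_1=21 n_2=13  [Z2]
∂1: piv[de,df,di,dk,do,dz,fu] rk=7  ker:ef,ei,ek,eo,fi,fk,fo,fz,ik,io,iz,ko,kz,oz
∂2: piv[dei,deo,dfo,dik,dio,diz,dkz,efk,eko,fiz,foz] rk=11  ker:eio,ikz
∂1c = 0
c vs im∂2: residual ≠ 0 ⇒ not boundary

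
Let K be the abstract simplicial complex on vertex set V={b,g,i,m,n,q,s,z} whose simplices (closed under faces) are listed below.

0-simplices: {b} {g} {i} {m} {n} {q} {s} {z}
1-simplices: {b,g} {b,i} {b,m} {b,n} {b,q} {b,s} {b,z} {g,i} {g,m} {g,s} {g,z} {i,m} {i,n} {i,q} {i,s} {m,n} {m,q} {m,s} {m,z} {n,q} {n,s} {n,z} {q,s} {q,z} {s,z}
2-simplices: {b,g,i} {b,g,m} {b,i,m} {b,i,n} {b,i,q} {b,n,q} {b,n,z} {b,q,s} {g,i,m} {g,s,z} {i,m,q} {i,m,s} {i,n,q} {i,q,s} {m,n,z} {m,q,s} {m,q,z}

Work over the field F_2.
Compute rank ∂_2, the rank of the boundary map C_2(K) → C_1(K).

n_0=8 n_1=25 n_2=17  [Z2]
∂1: piv[bg,bi,bm,bn,bq,bs,bz] rk=7  ker:gi,gm,gs,gz,im,in,iq,is,mn,mq,ms,mz,nq,ns,nz,qs,qz,sz
∂2: piv[bgi,bgm,bim,bin,biq,bnq,bnz,bqs,gsz,imq,ims,iqs,mnz,mqz] rk=14  ker:gim,inq,mqs
rk∂_2=14

rank∂_2=14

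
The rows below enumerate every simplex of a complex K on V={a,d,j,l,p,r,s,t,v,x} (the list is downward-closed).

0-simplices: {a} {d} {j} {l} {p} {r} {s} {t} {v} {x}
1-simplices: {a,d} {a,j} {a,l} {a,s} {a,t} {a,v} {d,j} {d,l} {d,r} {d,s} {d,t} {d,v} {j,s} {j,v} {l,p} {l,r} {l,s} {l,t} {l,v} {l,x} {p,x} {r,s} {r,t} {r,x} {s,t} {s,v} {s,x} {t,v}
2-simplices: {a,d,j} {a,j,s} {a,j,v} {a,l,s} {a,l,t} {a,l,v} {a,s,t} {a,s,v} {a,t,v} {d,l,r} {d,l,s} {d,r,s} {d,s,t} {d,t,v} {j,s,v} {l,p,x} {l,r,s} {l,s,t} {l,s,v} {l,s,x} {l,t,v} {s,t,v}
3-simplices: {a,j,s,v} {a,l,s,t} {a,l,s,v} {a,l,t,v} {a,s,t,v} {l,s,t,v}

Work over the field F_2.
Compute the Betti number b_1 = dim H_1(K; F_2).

n_0=10 n_1=28 n_2=22 n_3=6  [Z2]
∂1: piv[ad,aj,al,as,at,av,dr,lp,lx] rk=9  ker:dj,dl,ds,dt,dv,js,jv,lr,ls,lt,lv,px,rs,rt,rx,st,sv,sx,tv
∂2: piv[adj,ajs,ajv,als,alt,alv,ast,asv,atv,dlr,dls,drs,dst,dtv,lpx,lsx] rk=16  ker:jsv,lrs,lst,lsv,ltv,stv
∂3: piv[ajsv,alst,alsv,altv,astv] rk=5  ker:lstv
b_1=(28−9)−16=3

b_1=3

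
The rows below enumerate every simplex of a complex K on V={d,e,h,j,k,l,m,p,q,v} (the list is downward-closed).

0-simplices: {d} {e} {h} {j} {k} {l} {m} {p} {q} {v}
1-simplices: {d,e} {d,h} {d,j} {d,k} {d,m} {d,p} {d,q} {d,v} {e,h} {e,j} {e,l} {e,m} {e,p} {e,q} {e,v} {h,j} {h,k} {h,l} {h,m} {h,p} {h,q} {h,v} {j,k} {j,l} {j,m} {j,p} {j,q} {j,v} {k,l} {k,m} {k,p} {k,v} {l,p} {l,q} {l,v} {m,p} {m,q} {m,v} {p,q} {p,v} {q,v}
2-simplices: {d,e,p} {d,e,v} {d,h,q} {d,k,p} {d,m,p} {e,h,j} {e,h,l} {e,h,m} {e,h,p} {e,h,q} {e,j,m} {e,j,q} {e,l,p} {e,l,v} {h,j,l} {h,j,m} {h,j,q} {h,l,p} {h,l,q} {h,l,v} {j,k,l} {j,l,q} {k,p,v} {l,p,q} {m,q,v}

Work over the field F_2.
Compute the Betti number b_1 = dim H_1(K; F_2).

b_1=11

n_0=10 n_1=41 n_2=25  [Z2]
∂1: piv[de,dh,dj,dk,dm,dp,dq,dv,el] rk=9  ker:eh,ej,em,ep,eq,ev,hj,hk,hl,hm,hp,hq,hv,jk,jl,jm,jp,jq,jv,kl,km,kp,kv,lp,lq,lv,mp,mq,mv,pq,pv,qv
∂2: piv[dep,dev,dhq,dkp,dmp,ehj,ehl,ehm,ehp,ehq,ejm,ejq,elp,elv,hjl,hlq,hlv,jkl,kpv,lpq,mqv] rk=21  ker:hjm,hjq,hlp,jlq
b_1=(41−9)−21=11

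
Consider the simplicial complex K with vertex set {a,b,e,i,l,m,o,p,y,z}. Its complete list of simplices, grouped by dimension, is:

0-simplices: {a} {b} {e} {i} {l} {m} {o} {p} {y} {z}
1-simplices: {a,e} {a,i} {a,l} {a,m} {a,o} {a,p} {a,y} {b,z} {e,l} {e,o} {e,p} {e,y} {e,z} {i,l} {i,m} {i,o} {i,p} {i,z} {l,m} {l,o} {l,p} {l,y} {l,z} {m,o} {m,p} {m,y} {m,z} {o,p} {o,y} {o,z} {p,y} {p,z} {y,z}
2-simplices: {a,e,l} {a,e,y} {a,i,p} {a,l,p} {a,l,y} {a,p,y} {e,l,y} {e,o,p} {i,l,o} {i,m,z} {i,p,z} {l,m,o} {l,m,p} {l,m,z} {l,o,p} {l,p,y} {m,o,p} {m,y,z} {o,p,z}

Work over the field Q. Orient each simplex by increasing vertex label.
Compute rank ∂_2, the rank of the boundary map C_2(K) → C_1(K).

rank∂_2=16

n_0=10 n_1=33 n_2=19  [Q]
∂1: piv[ae,ai,al,am,ao,ap,ay,bz,ez] rk=9  ker:el,eo,ep,ey,il,im,io,ip,iz,lm,lo,lp,ly,lz,mo,mp,my,mz,op,oy,oz,py,pz,yz
∂2: piv[ael,aey,aip,alp,aly,apy,eop,ilo,imz,ipz,lmo,lmp,lmz,lop,myz,opz] rk=16  ker:ely,lpy,mop
rk∂_2=16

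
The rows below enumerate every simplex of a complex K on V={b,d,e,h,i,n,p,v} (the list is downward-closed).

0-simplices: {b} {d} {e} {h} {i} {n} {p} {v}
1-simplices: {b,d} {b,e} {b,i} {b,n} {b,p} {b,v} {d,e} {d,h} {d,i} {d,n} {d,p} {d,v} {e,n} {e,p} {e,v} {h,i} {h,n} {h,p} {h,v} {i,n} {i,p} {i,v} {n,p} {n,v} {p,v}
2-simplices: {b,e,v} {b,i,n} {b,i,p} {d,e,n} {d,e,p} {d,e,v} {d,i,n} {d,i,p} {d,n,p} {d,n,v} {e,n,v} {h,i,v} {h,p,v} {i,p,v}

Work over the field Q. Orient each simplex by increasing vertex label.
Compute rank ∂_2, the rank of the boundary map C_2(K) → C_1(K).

n_0=8 n_1=25 n_2=14  [Q]
∂1: piv[bd,be,bi,bn,bp,bv,dh] rk=7  ker:de,di,dn,dp,dv,en,ep,ev,hi,hn,hp,hv,in,ip,iv,np,nv,pv
∂2: piv[bev,bin,bip,den,dep,dev,din,dip,dnp,dnv,hiv,hpv,ipv] rk=13  ker:env
rk∂_2=13

rank∂_2=13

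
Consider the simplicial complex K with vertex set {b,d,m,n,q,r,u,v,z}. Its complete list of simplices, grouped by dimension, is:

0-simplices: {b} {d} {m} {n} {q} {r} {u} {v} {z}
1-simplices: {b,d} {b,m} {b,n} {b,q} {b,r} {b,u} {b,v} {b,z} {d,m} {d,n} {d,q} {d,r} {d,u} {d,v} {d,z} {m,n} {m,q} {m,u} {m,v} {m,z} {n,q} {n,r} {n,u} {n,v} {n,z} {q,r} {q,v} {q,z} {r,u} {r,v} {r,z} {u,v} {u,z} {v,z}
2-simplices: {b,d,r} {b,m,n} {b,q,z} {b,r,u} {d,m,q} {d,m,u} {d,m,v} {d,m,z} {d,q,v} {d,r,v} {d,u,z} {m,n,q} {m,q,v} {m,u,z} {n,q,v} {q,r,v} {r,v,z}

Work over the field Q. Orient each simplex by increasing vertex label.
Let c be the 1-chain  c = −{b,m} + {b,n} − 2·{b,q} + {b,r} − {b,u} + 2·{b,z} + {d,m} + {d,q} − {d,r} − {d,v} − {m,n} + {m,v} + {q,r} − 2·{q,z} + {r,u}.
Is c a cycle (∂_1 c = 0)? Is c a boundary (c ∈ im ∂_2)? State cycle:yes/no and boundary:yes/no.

cycle:yes boundary:yes

n_0=9 n_1=34 n_2=17  [Q]
∂1: piv[bd,bm,bn,bq,br,bu,bv,bz] rk=8  ker:dm,dn,dq,dr,du,dv,dz,mn,mq,mu,mv,mz,nq,nr,nu,nv,nz,qr,qv,qz,ru,rv,rz,uv,uz,vz
∂2: piv[bdr,bmn,bqz,bru,dmq,dmu,dmv,dmz,dqv,drv,duz,mnq,nqv,qrv,rvz] rk=15  ker:mqv,muz
∂1c = 0
c vs im∂2: reduces to 0 ⇒ boundary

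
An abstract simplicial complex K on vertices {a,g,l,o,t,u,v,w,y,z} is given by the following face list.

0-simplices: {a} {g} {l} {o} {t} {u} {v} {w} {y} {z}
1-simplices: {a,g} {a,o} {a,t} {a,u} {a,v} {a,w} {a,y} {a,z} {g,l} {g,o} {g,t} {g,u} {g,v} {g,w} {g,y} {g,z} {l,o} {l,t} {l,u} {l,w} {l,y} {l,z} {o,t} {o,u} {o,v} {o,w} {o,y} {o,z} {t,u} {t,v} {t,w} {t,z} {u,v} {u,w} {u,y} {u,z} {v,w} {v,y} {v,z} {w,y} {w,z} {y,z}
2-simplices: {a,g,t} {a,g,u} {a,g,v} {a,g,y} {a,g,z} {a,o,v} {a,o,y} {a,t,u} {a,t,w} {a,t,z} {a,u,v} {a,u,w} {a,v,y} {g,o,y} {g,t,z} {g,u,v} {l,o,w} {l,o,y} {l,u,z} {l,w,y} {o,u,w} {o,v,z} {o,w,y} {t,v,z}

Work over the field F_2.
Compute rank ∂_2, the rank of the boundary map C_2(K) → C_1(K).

n_0=10 n_1=42 n_2=24  [Z2]
∂1: piv[ag,ao,at,au,av,aw,ay,az,gl] rk=9  ker:go,gt,gu,gv,gw,gy,gz,lo,lt,lu,lw,ly,lz,ot,ou,ov,ow,oy,oz,tu,tv,tw,tz,uv,uw,uy,uz,vw,vy,vz,wy,wz,yz
∂2: piv[agt,agu,agv,agy,agz,aov,aoy,atu,atw,atz,auv,auw,avy,goy,low,loy,luz,lwy,ouw,ovz,tvz] rk=21  ker:gtz,guv,owy
rk∂_2=21

rank∂_2=21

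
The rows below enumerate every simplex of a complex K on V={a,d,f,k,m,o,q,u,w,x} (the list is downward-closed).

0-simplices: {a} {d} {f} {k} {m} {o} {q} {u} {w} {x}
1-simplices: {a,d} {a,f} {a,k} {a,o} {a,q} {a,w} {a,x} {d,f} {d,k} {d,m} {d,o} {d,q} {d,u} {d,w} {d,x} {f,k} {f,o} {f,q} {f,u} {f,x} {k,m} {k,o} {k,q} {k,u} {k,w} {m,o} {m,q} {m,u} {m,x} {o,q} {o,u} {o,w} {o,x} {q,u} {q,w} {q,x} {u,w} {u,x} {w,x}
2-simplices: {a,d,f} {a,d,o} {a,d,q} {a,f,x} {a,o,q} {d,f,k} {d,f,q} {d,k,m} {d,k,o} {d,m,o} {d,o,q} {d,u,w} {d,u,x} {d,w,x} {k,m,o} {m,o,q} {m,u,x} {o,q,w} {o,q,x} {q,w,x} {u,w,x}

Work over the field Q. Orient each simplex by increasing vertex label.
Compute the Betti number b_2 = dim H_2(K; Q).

n_0=10 n_1=39 n_2=21  [Q]
∂1: piv[ad,af,ak,ao,aq,aw,ax,dm,du] rk=9  ker:df,dk,do,dq,dw,dx,fk,fo,fq,fu,fx,km,ko,kq,ku,kw,mo,mq,mu,mx,oq,ou,ow,ox,qu,qw,qx,uw,ux,wx
∂2: piv[adf,ado,adq,afx,aoq,dfk,dfq,dkm,dko,dmo,duw,dux,dwx,moq,mux,oqw,oqx,qwx] rk=18  ker:doq,kmo,uwx
b_2=(21−18)−0=3

b_2=3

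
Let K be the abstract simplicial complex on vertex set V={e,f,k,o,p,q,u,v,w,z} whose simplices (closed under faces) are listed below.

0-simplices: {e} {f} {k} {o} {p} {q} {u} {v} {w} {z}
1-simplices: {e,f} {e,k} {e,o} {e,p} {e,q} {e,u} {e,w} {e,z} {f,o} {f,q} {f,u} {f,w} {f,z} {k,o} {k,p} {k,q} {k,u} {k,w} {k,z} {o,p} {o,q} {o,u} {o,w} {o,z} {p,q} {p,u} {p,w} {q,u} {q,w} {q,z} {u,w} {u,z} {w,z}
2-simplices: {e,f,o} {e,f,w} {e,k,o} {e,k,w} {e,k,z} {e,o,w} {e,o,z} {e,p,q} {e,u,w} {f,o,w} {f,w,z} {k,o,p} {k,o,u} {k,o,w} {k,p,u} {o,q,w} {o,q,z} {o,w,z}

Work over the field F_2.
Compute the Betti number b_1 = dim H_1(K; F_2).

n_0=10 n_1=33 n_2=18  [Z2]
∂1: piv[ef,ek,eo,ep,eq,eu,ew,ez] rk=8  ker:fo,fq,fu,fw,fz,ko,kp,kq,ku,kw,kz,op,oq,ou,ow,oz,pq,pu,pw,qu,qw,qz,uw,uz,wz
∂2: piv[efo,efw,eko,ekw,ekz,eow,eoz,epq,euw,fwz,kop,kou,kpu,oqw,oqz,owz] rk=16  ker:fow,kow
b_1=(33−8)−16=9

b_1=9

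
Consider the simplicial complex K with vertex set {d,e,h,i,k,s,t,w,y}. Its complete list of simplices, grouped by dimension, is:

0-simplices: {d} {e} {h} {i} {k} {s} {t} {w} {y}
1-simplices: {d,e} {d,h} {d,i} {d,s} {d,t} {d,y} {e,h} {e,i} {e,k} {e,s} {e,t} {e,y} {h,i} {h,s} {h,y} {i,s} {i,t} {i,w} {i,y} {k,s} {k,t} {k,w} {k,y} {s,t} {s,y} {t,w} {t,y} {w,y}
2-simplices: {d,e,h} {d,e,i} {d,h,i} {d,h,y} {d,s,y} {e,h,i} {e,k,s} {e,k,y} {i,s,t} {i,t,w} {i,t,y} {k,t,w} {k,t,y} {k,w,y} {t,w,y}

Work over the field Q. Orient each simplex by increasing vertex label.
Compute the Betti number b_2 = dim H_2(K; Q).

n_0=9 n_1=28 n_2=15  [Q]
∂1: piv[de,dh,di,ds,dt,dy,ek,iw] rk=8  ker:eh,ei,es,et,ey,hi,hs,hy,is,it,iy,ks,kt,kw,ky,st,sy,tw,ty,wy
∂2: piv[deh,dei,dhi,dhy,dsy,eks,eky,ist,itw,ity,ktw,kty,kwy] rk=13  ker:ehi,twy
b_2=(15−13)−0=2

b_2=2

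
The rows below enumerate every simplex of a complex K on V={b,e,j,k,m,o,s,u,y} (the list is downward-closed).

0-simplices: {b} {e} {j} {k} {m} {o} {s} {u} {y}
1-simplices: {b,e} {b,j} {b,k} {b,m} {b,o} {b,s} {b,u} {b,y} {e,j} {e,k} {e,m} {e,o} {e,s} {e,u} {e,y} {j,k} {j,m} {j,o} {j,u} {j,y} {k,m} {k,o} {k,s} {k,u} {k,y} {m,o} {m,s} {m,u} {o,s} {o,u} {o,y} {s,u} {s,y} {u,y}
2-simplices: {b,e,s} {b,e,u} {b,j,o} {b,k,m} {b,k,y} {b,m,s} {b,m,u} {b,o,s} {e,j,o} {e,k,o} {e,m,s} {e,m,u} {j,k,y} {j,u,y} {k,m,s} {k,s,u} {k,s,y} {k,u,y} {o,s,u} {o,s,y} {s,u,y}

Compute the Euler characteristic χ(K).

n_0=9 n_1=34 n_2=21
χ=+9−34+21=-4

χ(K)=-4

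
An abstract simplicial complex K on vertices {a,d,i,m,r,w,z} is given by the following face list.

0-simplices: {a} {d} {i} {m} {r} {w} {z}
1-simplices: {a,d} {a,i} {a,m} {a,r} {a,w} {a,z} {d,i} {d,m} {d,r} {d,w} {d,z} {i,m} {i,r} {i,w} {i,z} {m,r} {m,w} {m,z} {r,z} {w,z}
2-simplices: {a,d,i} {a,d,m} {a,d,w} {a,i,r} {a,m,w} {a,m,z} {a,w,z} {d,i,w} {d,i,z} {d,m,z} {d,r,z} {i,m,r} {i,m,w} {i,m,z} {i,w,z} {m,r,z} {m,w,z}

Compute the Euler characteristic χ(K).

n_0=7 n_1=20 n_2=17
χ=+7−20+17=4

χ(K)=4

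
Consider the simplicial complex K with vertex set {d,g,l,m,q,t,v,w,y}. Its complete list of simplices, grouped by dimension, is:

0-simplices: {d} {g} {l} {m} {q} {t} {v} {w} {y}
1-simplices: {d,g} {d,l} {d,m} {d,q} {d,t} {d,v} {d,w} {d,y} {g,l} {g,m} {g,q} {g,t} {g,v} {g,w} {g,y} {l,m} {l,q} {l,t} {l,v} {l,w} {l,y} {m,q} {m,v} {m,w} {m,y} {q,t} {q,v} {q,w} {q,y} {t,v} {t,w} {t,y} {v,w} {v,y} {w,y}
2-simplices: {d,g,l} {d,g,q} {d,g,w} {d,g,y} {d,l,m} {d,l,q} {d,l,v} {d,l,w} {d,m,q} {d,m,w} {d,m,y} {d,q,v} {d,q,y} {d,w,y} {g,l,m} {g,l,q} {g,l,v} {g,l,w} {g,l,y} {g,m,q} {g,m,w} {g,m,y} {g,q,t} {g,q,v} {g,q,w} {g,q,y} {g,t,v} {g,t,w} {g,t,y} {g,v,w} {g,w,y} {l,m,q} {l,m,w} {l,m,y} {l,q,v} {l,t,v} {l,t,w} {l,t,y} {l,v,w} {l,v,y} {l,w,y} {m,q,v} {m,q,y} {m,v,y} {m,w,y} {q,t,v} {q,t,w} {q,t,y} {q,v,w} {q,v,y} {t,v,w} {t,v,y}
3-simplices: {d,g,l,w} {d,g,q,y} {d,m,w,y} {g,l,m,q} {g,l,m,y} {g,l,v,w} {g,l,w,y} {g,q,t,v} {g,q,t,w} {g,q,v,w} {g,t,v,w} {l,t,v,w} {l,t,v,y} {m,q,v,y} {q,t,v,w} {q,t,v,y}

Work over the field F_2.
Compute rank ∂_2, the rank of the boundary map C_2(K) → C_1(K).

n_0=9 n_1=35 n_2=52 n_3=16  [Z2]
∂1: piv[dg,dl,dm,dq,dt,dv,dw,dy] rk=8  ker:gl,gm,gq,gt,gv,gw,gy,lm,lq,lt,lv,lw,ly,mq,mv,mw,my,qt,qv,qw,qy,tv,tw,ty,vw,vy,wy
∂2: piv[dgl,dgq,dgw,dgy,dlm,dlq,dlv,dlw,dmq,dmw,dmy,dqv,dqy,dwy,glm,glv,gly,gqt,gqw,gtv,gtw,gty,gvw,ltv,lvy,mqv] rk=26  ker:glq,glw,gmq,gmw,gmy,gqv,gqy,gwy,lmq,lmw,lmy,lqv,ltw,lty,lvw,lwy,mqy,mvy,mwy,qtv,qtw,qty,qvw,qvy,tvw,tvy
∂3: piv[dglw,dgqy,dmwy,glmq,glmy,glvw,glwy,gqtv,gqtw,gqvw,gtvw,ltvw,ltvy,mqvy,qtvy] rk=15  ker:qtvw
rk∂_2=26

rank∂_2=26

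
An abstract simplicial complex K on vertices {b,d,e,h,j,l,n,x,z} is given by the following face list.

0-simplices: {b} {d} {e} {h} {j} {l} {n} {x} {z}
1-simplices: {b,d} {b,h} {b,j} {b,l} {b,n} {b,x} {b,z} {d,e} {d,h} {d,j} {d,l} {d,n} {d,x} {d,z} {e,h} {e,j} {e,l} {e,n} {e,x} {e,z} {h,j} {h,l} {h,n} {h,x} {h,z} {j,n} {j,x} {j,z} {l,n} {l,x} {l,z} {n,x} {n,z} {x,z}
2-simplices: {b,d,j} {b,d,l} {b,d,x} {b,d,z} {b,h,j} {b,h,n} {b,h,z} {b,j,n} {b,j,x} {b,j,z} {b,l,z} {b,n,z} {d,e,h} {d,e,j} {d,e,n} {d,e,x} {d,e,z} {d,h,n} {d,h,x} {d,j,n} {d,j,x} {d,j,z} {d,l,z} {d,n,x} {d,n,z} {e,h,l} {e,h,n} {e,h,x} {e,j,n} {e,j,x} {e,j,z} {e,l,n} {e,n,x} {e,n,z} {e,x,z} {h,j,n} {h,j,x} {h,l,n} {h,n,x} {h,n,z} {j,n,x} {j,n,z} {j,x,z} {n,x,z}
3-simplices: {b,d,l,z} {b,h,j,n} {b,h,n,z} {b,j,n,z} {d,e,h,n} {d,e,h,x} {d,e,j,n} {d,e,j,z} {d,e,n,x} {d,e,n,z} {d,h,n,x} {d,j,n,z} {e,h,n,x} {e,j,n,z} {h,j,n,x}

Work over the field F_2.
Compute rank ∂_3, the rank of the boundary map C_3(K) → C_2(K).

rank∂_3=13

n_0=9 n_1=34 n_2=44 n_3=15  [Z2]
∂1: piv[bd,bh,bj,bl,bn,bx,bz,de] rk=8  ker:dh,dj,dl,dn,dx,dz,eh,ej,el,en,ex,ez,hj,hl,hn,hx,hz,jn,jx,jz,ln,lx,lz,nx,nz,xz
∂2: piv[bdj,bdl,bdx,bdz,bhj,bhn,bhz,bjn,bjx,bjz,blz,bnz,deh,dej,den,dex,dez,dhn,dhx,djn,dnx,ehl,eln,exz] rk=24  ker:djx,djz,dlz,dnz,ehn,ehx,ejn,ejx,ejz,enx,enz,hjn,hjx,hln,hnx,hnz,jnx,jnz,jxz,nxz
∂3: piv[bdlz,bhjn,bhnz,bjnz,dehn,dehx,dejn,dejz,denx,denz,dhnx,djnz,hjnx] rk=13  ker:ehnx,ejnz
rk∂_3=13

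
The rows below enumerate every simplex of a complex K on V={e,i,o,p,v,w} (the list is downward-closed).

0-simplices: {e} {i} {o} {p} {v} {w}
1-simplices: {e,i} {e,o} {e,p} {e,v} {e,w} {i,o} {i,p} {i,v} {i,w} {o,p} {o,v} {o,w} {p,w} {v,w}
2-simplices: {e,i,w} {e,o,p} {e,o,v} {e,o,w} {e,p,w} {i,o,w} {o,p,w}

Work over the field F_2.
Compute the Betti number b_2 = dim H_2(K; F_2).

b_2=1

n_0=6 n_1=14 n_2=7  [Z2]
∂1: piv[ei,eo,ep,ev,ew] rk=5  ker:io,ip,iv,iw,op,ov,ow,pw,vw
∂2: piv[eiw,eop,eov,eow,epw,iow] rk=6  ker:opw
b_2=(7−6)−0=1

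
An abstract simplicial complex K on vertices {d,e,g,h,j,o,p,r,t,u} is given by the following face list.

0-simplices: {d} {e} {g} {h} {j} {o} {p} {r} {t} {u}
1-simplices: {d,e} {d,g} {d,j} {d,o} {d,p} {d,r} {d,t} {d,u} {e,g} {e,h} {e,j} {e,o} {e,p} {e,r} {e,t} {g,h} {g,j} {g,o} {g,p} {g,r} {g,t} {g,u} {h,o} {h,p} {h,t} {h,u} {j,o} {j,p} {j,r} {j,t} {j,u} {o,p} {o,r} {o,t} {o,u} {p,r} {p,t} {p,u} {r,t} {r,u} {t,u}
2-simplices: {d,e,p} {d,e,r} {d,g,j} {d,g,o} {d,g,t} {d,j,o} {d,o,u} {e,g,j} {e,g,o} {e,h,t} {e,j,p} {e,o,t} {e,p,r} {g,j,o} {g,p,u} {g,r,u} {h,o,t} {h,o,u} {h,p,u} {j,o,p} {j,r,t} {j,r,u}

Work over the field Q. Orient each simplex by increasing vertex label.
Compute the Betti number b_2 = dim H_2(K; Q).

b_2=1

n_0=10 n_1=41 n_2=22  [Q]
∂1: piv[de,dg,dj,do,dp,dr,dt,du,eh] rk=9  ker:eg,ej,eo,ep,er,et,gh,gj,go,gp,gr,gt,gu,ho,hp,ht,hu,jo,jp,jr,jt,ju,op,or,ot,ou,pr,pt,pu,rt,ru,tu
∂2: piv[dep,der,dgj,dgo,dgt,djo,dou,egj,ego,eht,ejp,eot,epr,gpu,gru,hot,hou,hpu,jop,jrt,jru] rk=21  ker:gjo
b_2=(22−21)−0=1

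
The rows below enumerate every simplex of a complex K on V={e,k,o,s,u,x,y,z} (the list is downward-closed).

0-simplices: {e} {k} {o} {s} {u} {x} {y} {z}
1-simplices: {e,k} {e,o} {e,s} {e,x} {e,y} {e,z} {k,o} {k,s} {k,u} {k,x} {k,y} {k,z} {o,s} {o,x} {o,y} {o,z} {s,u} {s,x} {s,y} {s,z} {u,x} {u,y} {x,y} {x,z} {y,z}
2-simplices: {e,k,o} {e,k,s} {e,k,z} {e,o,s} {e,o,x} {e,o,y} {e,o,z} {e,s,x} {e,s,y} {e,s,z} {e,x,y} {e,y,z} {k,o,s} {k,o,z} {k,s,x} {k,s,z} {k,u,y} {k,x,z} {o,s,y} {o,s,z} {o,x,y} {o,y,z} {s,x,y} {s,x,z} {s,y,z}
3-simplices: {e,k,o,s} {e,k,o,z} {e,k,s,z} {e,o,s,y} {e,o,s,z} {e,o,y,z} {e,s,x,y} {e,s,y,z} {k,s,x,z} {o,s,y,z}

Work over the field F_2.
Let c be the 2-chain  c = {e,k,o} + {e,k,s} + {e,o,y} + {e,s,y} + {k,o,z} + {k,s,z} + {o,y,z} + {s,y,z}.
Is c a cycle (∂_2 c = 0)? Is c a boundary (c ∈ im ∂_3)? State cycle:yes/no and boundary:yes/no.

cycle:yes boundary:yes

n_0=8 n_1=25 n_2=25 n_3=10  [Z2]
∂1: piv[ek,eo,es,ex,ey,ez,ku] rk=7  ker:ko,ks,kx,ky,kz,os,ox,oy,oz,su,sx,sy,sz,ux,uy,xy,xz,yz
∂2: piv[eko,eks,ekz,eos,eox,eoy,eoz,esx,esy,esz,exy,eyz,ksx,kuy,kxz] rk=15  ker:kos,koz,ksz,osy,osz,oxy,oyz,sxy,sxz,syz
∂3: piv[ekos,ekoz,eksz,eosy,eosz,eoyz,esxy,esyz,ksxz] rk=9  ker:osyz
∂2c = 0
c vs im∂3: reduces to 0 ⇒ boundary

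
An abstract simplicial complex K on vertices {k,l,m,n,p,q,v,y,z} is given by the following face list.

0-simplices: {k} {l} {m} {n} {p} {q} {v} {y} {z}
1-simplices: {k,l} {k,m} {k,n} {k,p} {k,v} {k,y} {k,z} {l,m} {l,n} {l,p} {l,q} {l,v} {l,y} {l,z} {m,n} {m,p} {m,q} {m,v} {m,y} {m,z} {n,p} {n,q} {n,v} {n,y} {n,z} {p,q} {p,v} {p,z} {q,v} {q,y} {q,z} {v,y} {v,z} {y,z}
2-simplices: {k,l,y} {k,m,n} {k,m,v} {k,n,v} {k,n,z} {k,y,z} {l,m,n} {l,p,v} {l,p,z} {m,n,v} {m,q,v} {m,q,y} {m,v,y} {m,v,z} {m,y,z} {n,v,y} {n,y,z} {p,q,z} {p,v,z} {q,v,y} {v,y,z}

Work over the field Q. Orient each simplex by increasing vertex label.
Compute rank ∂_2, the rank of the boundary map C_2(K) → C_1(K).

rank∂_2=18

n_0=9 n_1=34 n_2=21  [Q]
∂1: piv[kl,km,kn,kp,kv,ky,kz,lq] rk=8  ker:lm,ln,lp,lv,ly,lz,mn,mp,mq,mv,my,mz,np,nq,nv,ny,nz,pq,pv,pz,qv,qy,qz,vy,vz,yz
∂2: piv[kly,kmn,kmv,knv,knz,kyz,lmn,lpv,lpz,mqv,mqy,mvy,mvz,myz,nvy,nyz,pqz,pvz] rk=18  ker:mnv,qvy,vyz
rk∂_2=18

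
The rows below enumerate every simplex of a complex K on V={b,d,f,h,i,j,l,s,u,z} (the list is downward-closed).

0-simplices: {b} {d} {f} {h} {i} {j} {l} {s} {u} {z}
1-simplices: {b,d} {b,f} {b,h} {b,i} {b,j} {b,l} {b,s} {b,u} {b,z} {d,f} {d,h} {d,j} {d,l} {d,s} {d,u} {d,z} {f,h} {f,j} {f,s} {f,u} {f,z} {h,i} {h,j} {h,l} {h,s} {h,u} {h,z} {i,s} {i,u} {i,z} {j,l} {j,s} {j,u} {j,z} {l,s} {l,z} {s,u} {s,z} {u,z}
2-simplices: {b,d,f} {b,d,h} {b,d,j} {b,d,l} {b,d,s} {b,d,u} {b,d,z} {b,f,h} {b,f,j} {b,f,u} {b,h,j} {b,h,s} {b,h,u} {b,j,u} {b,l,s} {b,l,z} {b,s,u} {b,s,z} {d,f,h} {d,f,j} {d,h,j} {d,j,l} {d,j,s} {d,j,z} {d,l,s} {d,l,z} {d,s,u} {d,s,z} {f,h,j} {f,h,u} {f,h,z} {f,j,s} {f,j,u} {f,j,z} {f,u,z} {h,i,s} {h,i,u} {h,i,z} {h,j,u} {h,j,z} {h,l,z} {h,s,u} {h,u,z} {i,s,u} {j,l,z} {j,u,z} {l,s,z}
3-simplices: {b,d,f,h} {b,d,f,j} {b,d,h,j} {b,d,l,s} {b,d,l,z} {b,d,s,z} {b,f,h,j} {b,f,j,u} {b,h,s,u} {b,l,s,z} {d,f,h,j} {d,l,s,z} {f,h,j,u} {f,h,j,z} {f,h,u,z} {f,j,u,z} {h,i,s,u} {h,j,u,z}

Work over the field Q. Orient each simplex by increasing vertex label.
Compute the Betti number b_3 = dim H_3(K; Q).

n_0=10 n_1=39 n_2=47 n_3=18  [Q]
∂1: piv[bd,bf,bh,bi,bj,bl,bs,bu,bz] rk=9  ker:df,dh,dj,dl,ds,du,dz,fh,fj,fs,fu,fz,hi,hj,hl,hs,hu,hz,is,iu,iz,jl,js,ju,jz,ls,lz,su,sz,uz
∂2: piv[bdf,bdh,bdj,bdl,bds,bdu,bdz,bfh,bfj,bfu,bhj,bhs,bhu,bju,bls,blz,bsu,bsz,djl,djs,djz,fhz,fjs,fjz,fuz,his,hiu,hiz,hlz] rk=29  ker:dfh,dfj,dhj,dls,dlz,dsu,dsz,fhj,fhu,fju,hju,hjz,hsu,huz,isu,jlz,juz,lsz
∂3: piv[bdfh,bdfj,bdhj,bdls,bdlz,bdsz,bfhj,bfju,bhsu,blsz,fhju,fhjz,fhuz,fjuz,hisu] rk=15  ker:dfhj,dlsz,hjuz
b_3=(18−15)−0=3

b_3=3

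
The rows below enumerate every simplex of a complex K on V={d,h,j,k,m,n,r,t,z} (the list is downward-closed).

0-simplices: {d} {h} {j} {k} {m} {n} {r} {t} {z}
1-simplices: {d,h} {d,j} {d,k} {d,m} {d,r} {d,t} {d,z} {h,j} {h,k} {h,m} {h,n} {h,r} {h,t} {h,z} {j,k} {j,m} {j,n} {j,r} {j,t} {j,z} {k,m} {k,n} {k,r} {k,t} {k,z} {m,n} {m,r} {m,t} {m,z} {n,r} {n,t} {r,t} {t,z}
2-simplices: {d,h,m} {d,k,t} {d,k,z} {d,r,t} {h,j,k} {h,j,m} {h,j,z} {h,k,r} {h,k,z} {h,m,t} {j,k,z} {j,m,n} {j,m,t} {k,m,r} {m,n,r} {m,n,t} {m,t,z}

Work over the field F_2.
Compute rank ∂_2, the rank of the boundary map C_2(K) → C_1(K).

n_0=9 n_1=33 n_2=17  [Z2]
∂1: piv[dh,dj,dk,dm,dr,dt,dz,hn] rk=8  ker:hj,hk,hm,hr,ht,hz,jk,jm,jn,jr,jt,jz,km,kn,kr,kt,kz,mn,mr,mt,mz,nr,nt,rt,tz
∂2: piv[dhm,dkt,dkz,drt,hjk,hjm,hjz,hkr,hkz,hmt,jmn,jmt,kmr,mnr,mnt,mtz] rk=16  ker:jkz
rk∂_2=16

rank∂_2=16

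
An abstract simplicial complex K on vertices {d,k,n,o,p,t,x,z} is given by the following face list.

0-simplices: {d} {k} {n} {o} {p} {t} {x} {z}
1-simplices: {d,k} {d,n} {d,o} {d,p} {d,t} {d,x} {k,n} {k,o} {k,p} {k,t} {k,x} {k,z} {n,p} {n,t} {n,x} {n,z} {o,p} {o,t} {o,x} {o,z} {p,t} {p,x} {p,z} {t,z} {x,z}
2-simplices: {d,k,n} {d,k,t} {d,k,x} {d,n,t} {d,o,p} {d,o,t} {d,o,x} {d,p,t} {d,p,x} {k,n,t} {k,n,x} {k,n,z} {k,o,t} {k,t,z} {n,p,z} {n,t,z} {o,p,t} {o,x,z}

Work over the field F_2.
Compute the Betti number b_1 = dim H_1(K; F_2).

b_1=3

n_0=8 n_1=25 n_2=18  [Z2]
∂1: piv[dk,dn,do,dp,dt,dx,kz] rk=7  ker:kn,ko,kp,kt,kx,np,nt,nx,nz,op,ot,ox,oz,pt,px,pz,tz,xz
∂2: piv[dkn,dkt,dkx,dnt,dop,dot,dox,dpt,dpx,knx,knz,kot,ktz,npz,oxz] rk=15  ker:knt,ntz,opt
b_1=(25−7)−15=3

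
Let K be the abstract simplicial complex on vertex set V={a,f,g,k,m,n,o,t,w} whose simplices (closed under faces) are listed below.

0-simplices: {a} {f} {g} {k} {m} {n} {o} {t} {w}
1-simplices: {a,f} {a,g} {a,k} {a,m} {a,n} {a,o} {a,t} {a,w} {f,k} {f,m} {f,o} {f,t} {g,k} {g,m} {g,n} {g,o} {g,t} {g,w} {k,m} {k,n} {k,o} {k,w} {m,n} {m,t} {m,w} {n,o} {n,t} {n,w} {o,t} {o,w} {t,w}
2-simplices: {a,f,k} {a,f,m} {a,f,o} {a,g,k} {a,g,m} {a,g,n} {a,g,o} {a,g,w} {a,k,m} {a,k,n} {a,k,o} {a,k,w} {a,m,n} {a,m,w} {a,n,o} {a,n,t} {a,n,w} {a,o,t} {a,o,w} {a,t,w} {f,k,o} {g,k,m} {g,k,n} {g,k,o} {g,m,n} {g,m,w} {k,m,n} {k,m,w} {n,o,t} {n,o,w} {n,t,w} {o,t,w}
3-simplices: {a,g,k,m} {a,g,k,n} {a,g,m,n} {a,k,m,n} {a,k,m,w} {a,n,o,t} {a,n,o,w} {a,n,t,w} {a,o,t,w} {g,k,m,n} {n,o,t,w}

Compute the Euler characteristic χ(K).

χ(K)=-1

n_0=9 n_1=31 n_2=32 n_3=11
χ=+9−31+32−11=-1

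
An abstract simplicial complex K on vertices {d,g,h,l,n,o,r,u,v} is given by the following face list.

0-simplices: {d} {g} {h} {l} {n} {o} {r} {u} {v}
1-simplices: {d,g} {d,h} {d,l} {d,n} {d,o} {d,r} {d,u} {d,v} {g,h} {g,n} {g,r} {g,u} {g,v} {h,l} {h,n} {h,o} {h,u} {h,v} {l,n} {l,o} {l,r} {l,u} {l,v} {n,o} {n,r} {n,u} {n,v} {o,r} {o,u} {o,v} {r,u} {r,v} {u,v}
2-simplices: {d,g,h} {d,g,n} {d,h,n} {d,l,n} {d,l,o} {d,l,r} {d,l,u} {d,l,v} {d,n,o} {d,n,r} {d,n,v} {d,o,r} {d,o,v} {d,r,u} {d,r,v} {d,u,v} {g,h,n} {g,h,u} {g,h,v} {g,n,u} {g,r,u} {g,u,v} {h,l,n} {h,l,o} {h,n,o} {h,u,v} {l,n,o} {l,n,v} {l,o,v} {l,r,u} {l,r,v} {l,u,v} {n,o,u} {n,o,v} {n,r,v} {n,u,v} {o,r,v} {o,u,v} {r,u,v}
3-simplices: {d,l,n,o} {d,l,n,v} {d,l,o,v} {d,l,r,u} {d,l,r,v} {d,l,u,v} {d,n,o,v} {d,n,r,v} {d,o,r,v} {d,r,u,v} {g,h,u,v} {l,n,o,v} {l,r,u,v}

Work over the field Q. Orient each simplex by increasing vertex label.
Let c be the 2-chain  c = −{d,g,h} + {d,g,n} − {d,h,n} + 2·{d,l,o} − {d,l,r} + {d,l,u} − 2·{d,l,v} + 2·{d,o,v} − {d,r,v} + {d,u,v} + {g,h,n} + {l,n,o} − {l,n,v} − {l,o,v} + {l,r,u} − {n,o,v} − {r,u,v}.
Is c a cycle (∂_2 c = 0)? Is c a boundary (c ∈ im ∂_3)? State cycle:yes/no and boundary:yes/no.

cycle:yes boundary:no

n_0=9 n_1=33 n_2=39 n_3=13  [Q]
∂1: piv[dg,dh,dl,dn,do,dr,du,dv] rk=8  ker:gh,gn,gr,gu,gv,hl,hn,ho,hu,hv,ln,lo,lr,lu,lv,no,nr,nu,nv,or,ou,ov,ru,rv,uv
∂2: piv[dgh,dgn,dhn,dln,dlo,dlr,dlu,dlv,dno,dnr,dnv,dor,dov,dru,drv,duv,ghu,ghv,gnu,gru,guv,hln,hlo,nou,nuv] rk=25  ker:ghn,hno,huv,lno,lnv,lov,lru,lrv,luv,nov,nrv,orv,ouv,ruv
∂3: piv[dlno,dlnv,dlov,dlru,dlrv,dluv,dnov,dnrv,dorv,druv,ghuv] rk=11  ker:lnov,lruv
∂2c = 0
c vs im∂3: residual ≠ 0 ⇒ not boundary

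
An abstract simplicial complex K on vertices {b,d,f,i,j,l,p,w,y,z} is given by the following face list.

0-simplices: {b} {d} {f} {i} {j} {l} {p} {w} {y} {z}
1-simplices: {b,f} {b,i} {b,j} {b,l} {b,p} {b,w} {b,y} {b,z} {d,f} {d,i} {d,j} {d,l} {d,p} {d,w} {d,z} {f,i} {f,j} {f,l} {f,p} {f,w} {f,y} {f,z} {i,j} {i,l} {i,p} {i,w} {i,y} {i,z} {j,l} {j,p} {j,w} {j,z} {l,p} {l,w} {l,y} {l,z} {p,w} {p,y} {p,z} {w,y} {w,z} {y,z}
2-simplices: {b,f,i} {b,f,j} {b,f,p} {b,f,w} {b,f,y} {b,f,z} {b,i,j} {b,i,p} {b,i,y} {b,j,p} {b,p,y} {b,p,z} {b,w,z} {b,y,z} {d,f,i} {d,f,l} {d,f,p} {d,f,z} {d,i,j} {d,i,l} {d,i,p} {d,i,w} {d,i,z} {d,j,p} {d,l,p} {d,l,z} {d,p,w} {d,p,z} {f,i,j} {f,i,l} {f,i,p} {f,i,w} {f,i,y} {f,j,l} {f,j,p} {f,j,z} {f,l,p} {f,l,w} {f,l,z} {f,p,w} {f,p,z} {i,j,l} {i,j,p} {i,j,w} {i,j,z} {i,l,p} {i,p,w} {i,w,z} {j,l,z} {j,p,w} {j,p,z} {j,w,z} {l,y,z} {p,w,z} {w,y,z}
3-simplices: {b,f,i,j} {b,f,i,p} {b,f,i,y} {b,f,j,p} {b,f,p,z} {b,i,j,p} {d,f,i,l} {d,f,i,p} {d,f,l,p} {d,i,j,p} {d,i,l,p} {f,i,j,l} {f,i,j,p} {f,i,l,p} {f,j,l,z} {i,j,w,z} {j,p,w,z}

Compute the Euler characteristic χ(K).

χ(K)=6

n_0=10 n_1=42 n_2=55 n_3=17
χ=+10−42+55−17=6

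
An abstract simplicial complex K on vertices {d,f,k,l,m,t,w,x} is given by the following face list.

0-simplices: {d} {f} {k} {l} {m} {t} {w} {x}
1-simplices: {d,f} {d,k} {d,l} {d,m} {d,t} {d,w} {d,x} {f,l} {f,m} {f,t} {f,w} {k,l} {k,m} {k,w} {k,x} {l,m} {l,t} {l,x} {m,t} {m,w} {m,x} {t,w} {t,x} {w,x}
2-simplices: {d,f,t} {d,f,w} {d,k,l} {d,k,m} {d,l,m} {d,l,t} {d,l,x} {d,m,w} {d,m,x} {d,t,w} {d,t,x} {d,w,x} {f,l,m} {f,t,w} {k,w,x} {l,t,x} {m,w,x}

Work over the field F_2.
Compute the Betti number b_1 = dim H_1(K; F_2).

n_0=8 n_1=24 n_2=17  [Z2]
∂1: piv[df,dk,dl,dm,dt,dw,dx] rk=7  ker:fl,fm,ft,fw,kl,km,kw,kx,lm,lt,lx,mt,mw,mx,tw,tx,wx
∂2: piv[dft,dfw,dkl,dkm,dlm,dlt,dlx,dmw,dmx,dtw,dtx,dwx,flm,kwx] rk=14  ker:ftw,ltx,mwx
b_1=(24−7)−14=3

b_1=3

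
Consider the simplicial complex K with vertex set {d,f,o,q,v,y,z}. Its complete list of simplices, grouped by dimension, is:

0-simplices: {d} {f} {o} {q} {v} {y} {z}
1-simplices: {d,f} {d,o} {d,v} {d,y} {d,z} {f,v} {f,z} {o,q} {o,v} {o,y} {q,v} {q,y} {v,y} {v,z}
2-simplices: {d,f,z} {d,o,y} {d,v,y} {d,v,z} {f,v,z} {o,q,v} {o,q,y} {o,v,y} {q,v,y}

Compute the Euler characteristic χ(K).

n_0=7 n_1=14 n_2=9
χ=+7−14+9=2

χ(K)=2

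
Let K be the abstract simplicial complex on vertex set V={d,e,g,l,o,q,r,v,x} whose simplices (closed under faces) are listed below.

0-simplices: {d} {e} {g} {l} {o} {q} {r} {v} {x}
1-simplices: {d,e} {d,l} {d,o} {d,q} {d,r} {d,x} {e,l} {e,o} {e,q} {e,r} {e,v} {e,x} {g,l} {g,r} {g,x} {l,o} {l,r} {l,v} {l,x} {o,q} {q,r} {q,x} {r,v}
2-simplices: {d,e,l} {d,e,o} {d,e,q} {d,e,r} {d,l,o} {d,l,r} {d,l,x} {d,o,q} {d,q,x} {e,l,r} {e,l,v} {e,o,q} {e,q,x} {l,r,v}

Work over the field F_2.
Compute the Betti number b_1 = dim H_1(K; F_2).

n_0=9 n_1=23 n_2=14  [Z2]
∂1: piv[de,dl,do,dq,dr,dx,ev,gl] rk=8  ker:el,eo,eq,er,ex,gr,gx,lo,lr,lv,lx,oq,qr,qx,rv
∂2: piv[del,deo,deq,der,dlo,dlr,dlx,doq,dqx,elv,eqx,lrv] rk=12  ker:elr,eoq
b_1=(23−8)−12=3

b_1=3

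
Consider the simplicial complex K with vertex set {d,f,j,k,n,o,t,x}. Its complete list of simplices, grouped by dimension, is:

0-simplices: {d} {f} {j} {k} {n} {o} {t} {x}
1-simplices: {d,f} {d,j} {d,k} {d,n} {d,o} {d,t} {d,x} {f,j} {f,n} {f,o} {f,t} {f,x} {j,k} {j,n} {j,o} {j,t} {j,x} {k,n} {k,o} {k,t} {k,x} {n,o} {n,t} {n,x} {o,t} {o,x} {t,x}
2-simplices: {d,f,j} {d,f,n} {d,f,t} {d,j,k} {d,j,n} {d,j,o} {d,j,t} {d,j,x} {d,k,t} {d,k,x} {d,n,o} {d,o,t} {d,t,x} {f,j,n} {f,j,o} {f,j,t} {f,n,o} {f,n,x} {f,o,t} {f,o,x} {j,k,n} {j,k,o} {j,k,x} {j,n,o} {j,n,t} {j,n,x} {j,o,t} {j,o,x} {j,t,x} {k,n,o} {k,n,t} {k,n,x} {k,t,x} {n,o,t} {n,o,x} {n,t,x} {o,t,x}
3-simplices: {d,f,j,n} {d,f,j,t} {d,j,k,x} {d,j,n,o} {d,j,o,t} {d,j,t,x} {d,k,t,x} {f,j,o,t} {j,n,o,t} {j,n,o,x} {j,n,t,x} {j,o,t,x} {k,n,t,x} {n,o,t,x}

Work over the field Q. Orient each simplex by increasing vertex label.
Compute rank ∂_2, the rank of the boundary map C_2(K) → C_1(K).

rank∂_2=20

n_0=8 n_1=27 n_2=37 n_3=14  [Q]
∂1: piv[df,dj,dk,dn,do,dt,dx] rk=7  ker:fj,fn,fo,ft,fx,jk,jn,jo,jt,jx,kn,ko,kt,kx,no,nt,nx,ot,ox,tx
∂2: piv[dfj,dfn,dft,djk,djn,djo,djt,djx,dkt,dkx,dno,dot,dtx,fjo,fnx,fox,jkn,jko,jnt,jnx] rk=20  ker:fjn,fjt,fno,fot,jkx,jno,jot,jox,jtx,kno,knt,knx,ktx,not,nox,ntx,otx
∂3: piv[dfjn,dfjt,djkx,djno,djot,djtx,dktx,fjot,jnot,jnox,jntx,jotx,kntx] rk=13  ker:notx
rk∂_2=20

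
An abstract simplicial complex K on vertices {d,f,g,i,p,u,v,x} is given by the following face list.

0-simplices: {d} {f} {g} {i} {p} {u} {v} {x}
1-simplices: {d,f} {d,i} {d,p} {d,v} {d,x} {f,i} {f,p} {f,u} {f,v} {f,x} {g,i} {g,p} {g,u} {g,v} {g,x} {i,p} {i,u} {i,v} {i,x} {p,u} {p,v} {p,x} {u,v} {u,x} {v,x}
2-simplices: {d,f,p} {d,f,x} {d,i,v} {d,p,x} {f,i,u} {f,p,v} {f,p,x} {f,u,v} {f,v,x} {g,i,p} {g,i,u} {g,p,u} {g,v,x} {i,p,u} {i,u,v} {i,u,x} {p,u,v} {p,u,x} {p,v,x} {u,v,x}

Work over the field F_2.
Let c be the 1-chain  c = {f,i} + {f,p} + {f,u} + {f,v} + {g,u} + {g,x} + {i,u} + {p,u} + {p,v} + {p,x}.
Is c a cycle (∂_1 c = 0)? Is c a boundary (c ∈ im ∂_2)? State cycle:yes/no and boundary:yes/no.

cycle:yes boundary:no

n_0=8 n_1=25 n_2=20  [Z2]
∂1: piv[df,di,dp,dv,dx,fu,gi] rk=7  ker:fi,fp,fv,fx,gp,gu,gv,gx,ip,iu,iv,ix,pu,pv,px,uv,ux,vx
∂2: piv[dfp,dfx,div,dpx,fiu,fpv,fuv,fvx,gip,giu,gpu,gvx,iuv,iux,puv,pux] rk=16  ker:fpx,ipu,pvx,uvx
∂1c = 0
c vs im∂2: residual ≠ 0 ⇒ not boundary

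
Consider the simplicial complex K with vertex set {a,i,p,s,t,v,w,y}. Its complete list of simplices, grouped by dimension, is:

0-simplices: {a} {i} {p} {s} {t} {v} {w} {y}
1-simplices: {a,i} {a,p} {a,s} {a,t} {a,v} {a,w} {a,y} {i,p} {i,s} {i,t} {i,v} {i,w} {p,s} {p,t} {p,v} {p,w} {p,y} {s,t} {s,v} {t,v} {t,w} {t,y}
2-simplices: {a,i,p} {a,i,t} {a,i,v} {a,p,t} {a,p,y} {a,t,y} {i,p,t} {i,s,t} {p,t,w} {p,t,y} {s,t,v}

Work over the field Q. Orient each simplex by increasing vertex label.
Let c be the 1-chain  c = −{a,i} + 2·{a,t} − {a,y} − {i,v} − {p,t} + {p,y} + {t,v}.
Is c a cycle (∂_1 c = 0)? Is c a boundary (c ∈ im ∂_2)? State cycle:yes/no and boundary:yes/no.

cycle:yes boundary:no

n_0=8 n_1=22 n_2=11  [Q]
∂1: piv[ai,ap,as,at,av,aw,ay] rk=7  ker:ip,is,it,iv,iw,ps,pt,pv,pw,py,st,sv,tv,tw,ty
∂2: piv[aip,ait,aiv,apt,apy,aty,ist,ptw,stv] rk=9  ker:ipt,pty
∂1c = 0
c vs im∂2: residual ≠ 0 ⇒ not boundary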